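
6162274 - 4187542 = 1974732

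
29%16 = 13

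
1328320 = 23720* 56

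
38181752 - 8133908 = 30047844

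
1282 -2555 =-1273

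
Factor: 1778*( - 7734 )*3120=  - 42903282240 = - 2^6*3^2*5^1* 7^1 * 13^1*127^1*1289^1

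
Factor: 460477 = 460477^1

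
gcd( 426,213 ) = 213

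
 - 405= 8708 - 9113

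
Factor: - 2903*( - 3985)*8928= 103283166240= 2^5*3^2*5^1*31^1*797^1*2903^1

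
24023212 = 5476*4387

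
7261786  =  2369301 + 4892485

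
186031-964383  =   - 778352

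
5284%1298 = 92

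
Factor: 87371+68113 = 155484= 2^2*3^2*  7^1*617^1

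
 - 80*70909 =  - 5672720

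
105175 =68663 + 36512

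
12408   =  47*264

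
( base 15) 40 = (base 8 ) 74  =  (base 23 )2E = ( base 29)22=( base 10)60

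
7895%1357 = 1110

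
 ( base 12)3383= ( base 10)5715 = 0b1011001010011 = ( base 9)7750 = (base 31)5TB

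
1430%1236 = 194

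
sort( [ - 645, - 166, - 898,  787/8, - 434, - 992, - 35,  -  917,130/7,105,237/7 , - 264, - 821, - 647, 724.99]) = [ - 992, - 917, - 898, - 821,-647, -645, - 434, - 264, - 166 , - 35,130/7, 237/7, 787/8,105,724.99] 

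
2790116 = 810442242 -807652126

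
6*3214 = 19284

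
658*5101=3356458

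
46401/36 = 1288+11/12 = 1288.92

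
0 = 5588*0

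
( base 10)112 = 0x70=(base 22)52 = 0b1110000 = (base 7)220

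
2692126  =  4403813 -1711687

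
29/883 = 29/883 = 0.03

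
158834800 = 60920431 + 97914369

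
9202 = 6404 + 2798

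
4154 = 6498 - 2344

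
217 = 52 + 165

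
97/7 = 97/7 = 13.86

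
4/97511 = 4/97511 = 0.00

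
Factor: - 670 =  - 2^1*5^1*67^1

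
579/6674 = 579/6674 = 0.09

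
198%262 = 198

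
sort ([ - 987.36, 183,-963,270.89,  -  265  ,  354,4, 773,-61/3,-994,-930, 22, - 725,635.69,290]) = [ - 994,-987.36, - 963, - 930, - 725,-265, - 61/3,4,22,183, 270.89, 290,  354, 635.69 , 773]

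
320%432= 320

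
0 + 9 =9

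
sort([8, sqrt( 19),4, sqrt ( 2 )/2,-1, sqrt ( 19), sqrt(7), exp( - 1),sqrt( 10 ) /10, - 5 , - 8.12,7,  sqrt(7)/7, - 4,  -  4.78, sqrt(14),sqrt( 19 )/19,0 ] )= [ - 8.12,- 5, -4.78,- 4, - 1, 0, sqrt(19)/19,sqrt(10 ) /10, exp ( - 1 ), sqrt(7)/7, sqrt(2 )/2, sqrt( 7), sqrt(14), 4, sqrt( 19),sqrt(19) , 7, 8] 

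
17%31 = 17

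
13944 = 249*56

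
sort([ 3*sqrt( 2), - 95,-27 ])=[ - 95, - 27, 3*sqrt(2) ]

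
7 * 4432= 31024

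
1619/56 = 28+51/56 = 28.91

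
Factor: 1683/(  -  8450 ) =  -  2^( - 1 )*3^2 *5^( - 2 )*11^1*13^( - 2)*17^1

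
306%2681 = 306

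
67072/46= 33536/23=1458.09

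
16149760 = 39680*407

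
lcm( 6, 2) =6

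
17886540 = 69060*259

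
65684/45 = 1459 + 29/45 = 1459.64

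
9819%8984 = 835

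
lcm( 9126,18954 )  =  246402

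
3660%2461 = 1199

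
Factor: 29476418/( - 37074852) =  - 2^(-1)*3^( - 2)*19^ ( - 1)*67^( - 1)*809^(-1)*14738209^1 = - 14738209/18537426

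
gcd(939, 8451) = 939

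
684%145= 104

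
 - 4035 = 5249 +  - 9284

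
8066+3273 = 11339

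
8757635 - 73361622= - 64603987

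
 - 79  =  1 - 80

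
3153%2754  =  399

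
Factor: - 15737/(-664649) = 17^ ( - 1 )* 15737^1*39097^(-1 ) 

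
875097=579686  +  295411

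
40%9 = 4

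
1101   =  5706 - 4605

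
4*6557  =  26228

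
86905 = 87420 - 515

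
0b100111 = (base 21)1i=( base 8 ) 47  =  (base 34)15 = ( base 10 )39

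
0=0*890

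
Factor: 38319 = 3^1*  53^1 * 241^1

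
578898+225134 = 804032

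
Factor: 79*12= 948 = 2^2 * 3^1*79^1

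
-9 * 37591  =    -  338319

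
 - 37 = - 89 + 52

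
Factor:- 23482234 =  - 2^1 * 47^1*249811^1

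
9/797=9/797=0.01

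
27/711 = 3/79= 0.04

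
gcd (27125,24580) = 5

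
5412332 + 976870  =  6389202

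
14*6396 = 89544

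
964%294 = 82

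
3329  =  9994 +-6665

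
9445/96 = 9445/96 = 98.39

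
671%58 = 33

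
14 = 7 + 7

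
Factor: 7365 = 3^1 * 5^1 * 491^1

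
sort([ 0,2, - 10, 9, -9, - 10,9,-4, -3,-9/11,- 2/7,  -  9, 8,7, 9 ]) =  [ - 10 , - 10 , - 9, - 9, -4,  -  3, - 9/11, - 2/7,  0,2,7 , 8,9, 9 , 9 ]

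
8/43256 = 1/5407 = 0.00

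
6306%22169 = 6306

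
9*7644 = 68796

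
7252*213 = 1544676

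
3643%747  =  655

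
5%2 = 1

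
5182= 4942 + 240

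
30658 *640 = 19621120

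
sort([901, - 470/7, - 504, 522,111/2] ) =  [ - 504, - 470/7, 111/2, 522, 901]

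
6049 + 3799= 9848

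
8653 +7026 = 15679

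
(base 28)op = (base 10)697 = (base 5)10242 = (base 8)1271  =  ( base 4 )22321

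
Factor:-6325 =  - 5^2 * 11^1 * 23^1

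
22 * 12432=273504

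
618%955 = 618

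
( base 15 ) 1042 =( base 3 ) 11201022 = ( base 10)3437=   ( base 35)2S7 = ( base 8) 6555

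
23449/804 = 23449/804 = 29.17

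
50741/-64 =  - 793+11/64 =-  792.83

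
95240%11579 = 2608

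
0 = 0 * 486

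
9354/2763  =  3118/921 = 3.39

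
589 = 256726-256137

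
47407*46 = 2180722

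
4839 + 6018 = 10857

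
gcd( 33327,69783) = 21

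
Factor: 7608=2^3*3^1*317^1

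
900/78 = 150/13 =11.54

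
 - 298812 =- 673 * 444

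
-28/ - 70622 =14/35311=0.00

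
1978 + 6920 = 8898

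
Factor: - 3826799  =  -37^1*59^1*1753^1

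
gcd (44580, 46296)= 12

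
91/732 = 91/732 = 0.12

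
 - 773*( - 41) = 31693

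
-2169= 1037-3206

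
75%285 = 75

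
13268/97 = 13268/97 = 136.78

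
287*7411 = 2126957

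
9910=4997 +4913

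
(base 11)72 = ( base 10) 79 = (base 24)37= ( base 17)4B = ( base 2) 1001111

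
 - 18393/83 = - 18393/83 = - 221.60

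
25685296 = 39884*644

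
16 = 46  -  30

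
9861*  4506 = 44433666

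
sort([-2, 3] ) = [ - 2,3]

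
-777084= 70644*( - 11) 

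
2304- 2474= -170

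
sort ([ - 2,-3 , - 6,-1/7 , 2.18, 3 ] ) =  [ - 6,  -  3,-2,-1/7,  2.18 , 3] 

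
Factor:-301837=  - 509^1*593^1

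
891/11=81 = 81.00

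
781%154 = 11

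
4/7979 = 4/7979 = 0.00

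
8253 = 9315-1062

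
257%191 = 66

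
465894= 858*543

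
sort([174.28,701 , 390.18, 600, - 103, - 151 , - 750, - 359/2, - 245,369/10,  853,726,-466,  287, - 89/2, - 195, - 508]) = [ - 750,-508, - 466, - 245, - 195,-359/2,-151, - 103, - 89/2, 369/10, 174.28,287,390.18, 600,701,726,853]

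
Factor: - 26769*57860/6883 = -1548854340/6883 = -2^2 * 3^1 * 5^1*11^1*263^1  *6883^(-1)*8923^1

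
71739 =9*7971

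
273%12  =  9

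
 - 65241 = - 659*99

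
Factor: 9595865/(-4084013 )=- 5^1*139^1*911^( - 1)*4483^( - 1)*13807^1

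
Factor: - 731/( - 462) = 2^( - 1) * 3^( - 1 )*7^( - 1) * 11^( - 1)*17^1*43^1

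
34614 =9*3846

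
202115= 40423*5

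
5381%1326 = 77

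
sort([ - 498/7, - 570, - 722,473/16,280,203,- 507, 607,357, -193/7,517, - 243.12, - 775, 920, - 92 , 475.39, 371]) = [ - 775, - 722, - 570, - 507, - 243.12, - 92, - 498/7, - 193/7, 473/16, 203, 280, 357, 371,475.39 , 517, 607 , 920 ] 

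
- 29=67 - 96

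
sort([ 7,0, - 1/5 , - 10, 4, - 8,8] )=[ - 10, - 8, - 1/5, 0,4,7,  8]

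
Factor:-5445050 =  - 2^1*5^2*13^1*8377^1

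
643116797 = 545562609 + 97554188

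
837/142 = 837/142  =  5.89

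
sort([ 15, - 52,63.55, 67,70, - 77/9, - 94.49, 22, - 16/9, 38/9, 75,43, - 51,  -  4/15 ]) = [ - 94.49,-52, - 51, - 77/9,  -  16/9, - 4/15 , 38/9,  15, 22, 43,63.55, 67, 70, 75 ] 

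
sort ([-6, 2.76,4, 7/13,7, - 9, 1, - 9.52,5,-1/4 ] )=[-9.52, - 9, - 6,-1/4,7/13,1,2.76,4,5,7] 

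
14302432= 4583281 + 9719151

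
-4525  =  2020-6545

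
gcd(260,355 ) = 5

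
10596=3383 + 7213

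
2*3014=6028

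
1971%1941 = 30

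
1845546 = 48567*38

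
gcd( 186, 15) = 3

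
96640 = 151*640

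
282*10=2820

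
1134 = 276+858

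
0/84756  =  0  =  0.00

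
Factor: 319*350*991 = 2^1*5^2 *7^1*11^1*29^1*991^1 =110645150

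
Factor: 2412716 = 2^2 * 257^1 * 2347^1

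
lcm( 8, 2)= 8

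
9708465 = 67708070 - 57999605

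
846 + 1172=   2018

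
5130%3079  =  2051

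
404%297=107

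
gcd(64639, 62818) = 1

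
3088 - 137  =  2951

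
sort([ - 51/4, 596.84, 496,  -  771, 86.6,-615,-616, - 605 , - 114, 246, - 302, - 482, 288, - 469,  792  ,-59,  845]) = [  -  771, - 616  , - 615,  -  605,  -  482 , - 469, - 302, - 114,  -  59,-51/4, 86.6,246,288,496,596.84,792, 845 ] 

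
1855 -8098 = -6243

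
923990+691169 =1615159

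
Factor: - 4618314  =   - 2^1 * 3^2* 47^1 * 53^1 * 103^1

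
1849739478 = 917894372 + 931845106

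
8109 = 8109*1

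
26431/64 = 412 + 63/64 = 412.98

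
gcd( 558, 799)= 1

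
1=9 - 8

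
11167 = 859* 13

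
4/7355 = 4/7355 = 0.00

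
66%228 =66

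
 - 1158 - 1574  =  -2732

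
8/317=8/317 = 0.03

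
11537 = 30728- 19191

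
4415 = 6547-2132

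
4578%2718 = 1860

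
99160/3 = 33053 +1/3  =  33053.33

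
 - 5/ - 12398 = 5/12398 = 0.00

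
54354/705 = 77 + 23/235=77.10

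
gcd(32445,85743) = 63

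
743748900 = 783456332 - 39707432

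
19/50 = 19/50 = 0.38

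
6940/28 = 247+6/7 = 247.86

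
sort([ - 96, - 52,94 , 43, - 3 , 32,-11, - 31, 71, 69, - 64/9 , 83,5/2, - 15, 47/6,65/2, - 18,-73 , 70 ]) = [ - 96, - 73,-52,-31 , -18, - 15, - 11, - 64/9, - 3, 5/2,  47/6, 32,65/2,43, 69,70,71,  83,94]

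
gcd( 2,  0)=2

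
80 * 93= 7440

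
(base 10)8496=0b10000100110000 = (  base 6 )103200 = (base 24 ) EI0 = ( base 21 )J5C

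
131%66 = 65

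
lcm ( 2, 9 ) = 18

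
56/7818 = 28/3909= 0.01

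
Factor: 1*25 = 25=5^2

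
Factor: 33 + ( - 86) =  - 53^1 = -  53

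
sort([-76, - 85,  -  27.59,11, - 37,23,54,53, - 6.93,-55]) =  [ - 85,- 76, - 55,-37,  -  27.59, - 6.93,11,23,  53, 54]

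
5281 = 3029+2252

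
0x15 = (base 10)21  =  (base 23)L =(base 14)17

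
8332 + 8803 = 17135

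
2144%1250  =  894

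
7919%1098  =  233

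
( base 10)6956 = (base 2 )1101100101100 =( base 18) 1388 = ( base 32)6PC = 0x1B2C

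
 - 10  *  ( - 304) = 3040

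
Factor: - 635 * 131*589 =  - 48995965 = - 5^1*19^1*31^1*127^1*131^1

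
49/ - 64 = - 49/64 = - 0.77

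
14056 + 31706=45762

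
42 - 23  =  19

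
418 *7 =2926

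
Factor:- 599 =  - 599^1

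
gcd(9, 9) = 9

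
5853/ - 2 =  - 2927+1/2 = - 2926.50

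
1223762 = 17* 71986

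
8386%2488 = 922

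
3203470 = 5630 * 569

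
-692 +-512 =  -  1204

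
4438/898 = 4 + 423/449 = 4.94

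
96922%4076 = 3174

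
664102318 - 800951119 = -136848801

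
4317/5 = 863  +  2/5 = 863.40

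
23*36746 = 845158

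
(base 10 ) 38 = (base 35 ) 13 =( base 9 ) 42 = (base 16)26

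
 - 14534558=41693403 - 56227961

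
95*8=760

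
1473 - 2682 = - 1209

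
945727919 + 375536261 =1321264180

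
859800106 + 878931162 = 1738731268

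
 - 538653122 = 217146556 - 755799678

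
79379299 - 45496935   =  33882364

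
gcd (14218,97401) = 1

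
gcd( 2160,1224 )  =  72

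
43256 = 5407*8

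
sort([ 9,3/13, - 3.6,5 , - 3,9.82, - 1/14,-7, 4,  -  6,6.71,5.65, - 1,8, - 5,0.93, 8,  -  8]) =[ - 8,-7 , - 6,  -  5, - 3.6, - 3, - 1, - 1/14,3/13, 0.93, 4,5, 5.65, 6.71,8,8, 9, 9.82 ]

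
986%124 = 118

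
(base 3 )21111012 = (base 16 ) 1553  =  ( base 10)5459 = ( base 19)F26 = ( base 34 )4OJ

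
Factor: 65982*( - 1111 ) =- 73306002  =  - 2^1*3^1 * 7^1 * 11^1*101^1*1571^1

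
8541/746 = 11 + 335/746= 11.45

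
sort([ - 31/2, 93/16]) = [ - 31/2,93/16]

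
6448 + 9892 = 16340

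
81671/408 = 81671/408 = 200.17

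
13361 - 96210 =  - 82849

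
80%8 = 0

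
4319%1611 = 1097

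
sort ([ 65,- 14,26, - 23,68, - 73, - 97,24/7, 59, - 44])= [ - 97, - 73,  -  44, - 23, - 14, 24/7,  26, 59,65, 68]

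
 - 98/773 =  - 1 + 675/773=- 0.13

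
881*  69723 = 61425963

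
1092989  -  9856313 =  - 8763324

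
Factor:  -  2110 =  - 2^1*5^1*211^1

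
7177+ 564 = 7741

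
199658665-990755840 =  - 791097175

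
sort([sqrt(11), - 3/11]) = [ - 3/11,  sqrt(11 )]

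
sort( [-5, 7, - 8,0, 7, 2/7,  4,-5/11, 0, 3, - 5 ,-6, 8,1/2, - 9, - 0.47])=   [ - 9, - 8, - 6, - 5, - 5, - 0.47,-5/11,  0, 0, 2/7, 1/2, 3,4,7 , 7, 8]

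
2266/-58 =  - 40 + 27/29 = - 39.07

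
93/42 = 2 + 3/14 = 2.21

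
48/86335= 48/86335= 0.00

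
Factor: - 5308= - 2^2*1327^1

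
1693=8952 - 7259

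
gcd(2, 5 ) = 1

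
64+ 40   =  104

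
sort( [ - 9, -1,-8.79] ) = [ - 9, - 8.79 , -1 ] 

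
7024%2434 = 2156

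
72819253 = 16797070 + 56022183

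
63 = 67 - 4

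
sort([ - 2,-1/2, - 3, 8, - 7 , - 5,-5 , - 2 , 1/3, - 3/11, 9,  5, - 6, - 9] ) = [ - 9,  -  7, - 6, - 5,-5, - 3, - 2, - 2, - 1/2, - 3/11,1/3,5, 8, 9 ]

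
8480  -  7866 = 614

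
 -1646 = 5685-7331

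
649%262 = 125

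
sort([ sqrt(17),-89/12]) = [-89/12, sqrt(17) ] 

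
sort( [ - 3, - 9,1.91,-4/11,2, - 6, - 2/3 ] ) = [ - 9, - 6 , - 3,- 2/3,-4/11, 1.91, 2 ] 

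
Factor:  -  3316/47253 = - 4/57=-2^2  *3^( - 1 )*19^(  -  1)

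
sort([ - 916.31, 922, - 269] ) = [ - 916.31, - 269,922 ] 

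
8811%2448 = 1467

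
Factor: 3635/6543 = 5/9   =  3^ (-2 ) *5^1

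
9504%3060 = 324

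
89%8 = 1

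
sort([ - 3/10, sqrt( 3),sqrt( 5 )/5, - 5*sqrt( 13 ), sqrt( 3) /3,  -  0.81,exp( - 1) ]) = [ - 5 *sqrt( 13 ), - 0.81, - 3/10, exp( -1 ),sqrt( 5)/5, sqrt( 3 ) /3,sqrt(3) ]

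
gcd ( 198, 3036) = 66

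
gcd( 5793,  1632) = 3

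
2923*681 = 1990563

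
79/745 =79/745  =  0.11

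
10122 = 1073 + 9049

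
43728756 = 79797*548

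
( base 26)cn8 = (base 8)21016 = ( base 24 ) F36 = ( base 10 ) 8718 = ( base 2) 10001000001110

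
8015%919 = 663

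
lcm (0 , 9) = 0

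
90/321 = 30/107 = 0.28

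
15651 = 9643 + 6008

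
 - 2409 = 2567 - 4976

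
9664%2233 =732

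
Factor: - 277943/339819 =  - 557/681 = - 3^( - 1)*227^( - 1 )*557^1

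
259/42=37/6 = 6.17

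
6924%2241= 201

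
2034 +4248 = 6282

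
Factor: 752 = 2^4  *47^1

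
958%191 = 3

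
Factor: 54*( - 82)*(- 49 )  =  2^2*3^3*7^2  *41^1=216972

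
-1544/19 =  - 1544/19 = -81.26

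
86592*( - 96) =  - 8312832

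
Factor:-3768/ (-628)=6 = 2^1 * 3^1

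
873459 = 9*97051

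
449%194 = 61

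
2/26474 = 1/13237 = 0.00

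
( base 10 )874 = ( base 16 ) 36A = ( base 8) 1552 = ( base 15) 3d4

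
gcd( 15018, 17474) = 2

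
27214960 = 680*40022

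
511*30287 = 15476657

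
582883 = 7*83269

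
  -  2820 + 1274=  - 1546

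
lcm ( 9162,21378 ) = 64134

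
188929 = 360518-171589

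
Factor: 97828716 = 2^2*3^1*29^1 * 281117^1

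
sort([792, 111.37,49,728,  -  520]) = [ - 520,  49,111.37,  728, 792 ] 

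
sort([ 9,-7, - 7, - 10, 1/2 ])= [ - 10 , - 7, - 7,1/2, 9]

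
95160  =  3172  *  30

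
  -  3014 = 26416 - 29430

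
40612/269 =40612/269 = 150.97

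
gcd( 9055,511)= 1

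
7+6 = 13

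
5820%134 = 58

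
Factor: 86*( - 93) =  - 7998=- 2^1*3^1*31^1*43^1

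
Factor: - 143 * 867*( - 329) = 3^1* 7^1*11^1*13^1*17^2*47^1= 40789749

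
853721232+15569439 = 869290671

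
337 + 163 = 500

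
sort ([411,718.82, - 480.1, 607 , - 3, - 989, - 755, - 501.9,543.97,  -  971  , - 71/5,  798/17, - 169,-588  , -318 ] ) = [ - 989,-971, - 755, - 588, - 501.9, - 480.1, - 318,-169, - 71/5, - 3, 798/17,411 , 543.97,607,  718.82 ]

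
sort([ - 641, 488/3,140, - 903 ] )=[ -903 , - 641,140,488/3 ] 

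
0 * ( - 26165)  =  0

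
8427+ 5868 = 14295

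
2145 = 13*165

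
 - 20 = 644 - 664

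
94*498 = 46812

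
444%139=27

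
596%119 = 1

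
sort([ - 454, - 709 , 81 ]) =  [ - 709,-454,81]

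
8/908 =2/227 = 0.01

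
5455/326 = 16  +  239/326 = 16.73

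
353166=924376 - 571210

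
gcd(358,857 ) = 1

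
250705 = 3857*65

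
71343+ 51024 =122367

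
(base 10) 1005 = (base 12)6B9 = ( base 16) 3ed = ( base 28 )17p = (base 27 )1A6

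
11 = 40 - 29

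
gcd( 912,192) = 48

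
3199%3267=3199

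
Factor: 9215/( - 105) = -1843/21 = - 3^ ( - 1 )*7^( - 1)*19^1*97^1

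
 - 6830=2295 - 9125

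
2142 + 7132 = 9274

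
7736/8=967=967.00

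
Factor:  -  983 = -983^1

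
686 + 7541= 8227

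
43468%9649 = 4872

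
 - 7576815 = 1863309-9440124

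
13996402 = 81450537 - 67454135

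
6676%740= 16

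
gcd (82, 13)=1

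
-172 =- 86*2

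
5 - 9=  - 4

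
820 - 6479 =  - 5659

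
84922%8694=6676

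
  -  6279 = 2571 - 8850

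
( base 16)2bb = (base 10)699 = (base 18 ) 22f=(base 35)JY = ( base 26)10n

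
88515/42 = 4215/2 = 2107.50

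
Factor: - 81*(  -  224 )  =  2^5 * 3^4*7^1= 18144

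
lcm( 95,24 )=2280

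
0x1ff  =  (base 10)511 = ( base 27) ip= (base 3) 200221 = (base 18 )1A7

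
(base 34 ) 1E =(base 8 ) 60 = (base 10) 48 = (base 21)26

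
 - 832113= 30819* ( - 27) 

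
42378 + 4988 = 47366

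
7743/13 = 7743/13  =  595.62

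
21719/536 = 40 + 279/536 = 40.52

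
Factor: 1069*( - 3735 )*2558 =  - 10213364970=- 2^1*3^2* 5^1*83^1*1069^1*1279^1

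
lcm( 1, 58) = 58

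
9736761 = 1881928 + 7854833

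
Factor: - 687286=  - 2^1*23^1*67^1*223^1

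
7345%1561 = 1101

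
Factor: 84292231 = 67^1*397^1*3169^1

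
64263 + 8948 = 73211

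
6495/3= 2165 = 2165.00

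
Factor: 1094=2^1*547^1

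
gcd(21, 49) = 7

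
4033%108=37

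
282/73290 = 47/12215 =0.00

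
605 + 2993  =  3598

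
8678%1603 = 663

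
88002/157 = 88002/157 = 560.52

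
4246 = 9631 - 5385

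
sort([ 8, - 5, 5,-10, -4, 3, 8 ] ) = [ -10 , - 5, - 4,3, 5, 8,8]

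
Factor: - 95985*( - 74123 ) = 3^5 * 5^1*7^1*79^1*10589^1 = 7114696155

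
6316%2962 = 392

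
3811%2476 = 1335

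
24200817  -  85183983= - 60983166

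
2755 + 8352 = 11107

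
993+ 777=1770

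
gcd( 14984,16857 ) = 1873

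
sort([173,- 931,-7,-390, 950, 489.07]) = [ - 931, - 390, - 7, 173, 489.07, 950] 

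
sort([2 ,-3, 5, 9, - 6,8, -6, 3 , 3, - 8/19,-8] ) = [ - 8, - 6,  -  6,-3,  -  8/19,2,3,  3,  5,8,9]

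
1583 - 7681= -6098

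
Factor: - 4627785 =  - 3^1*5^1 * 308519^1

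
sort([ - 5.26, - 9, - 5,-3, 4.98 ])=[ - 9,  -  5.26, - 5,-3,4.98] 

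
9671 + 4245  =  13916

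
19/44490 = 19/44490 = 0.00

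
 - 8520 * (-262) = 2232240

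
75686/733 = 75686/733 = 103.26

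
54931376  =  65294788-10363412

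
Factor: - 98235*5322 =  - 2^1*3^3*5^1*37^1*59^1*887^1=- 522806670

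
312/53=5 + 47/53 = 5.89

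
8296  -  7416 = 880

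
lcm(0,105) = 0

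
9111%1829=1795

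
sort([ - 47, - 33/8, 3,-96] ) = [ - 96,  -  47, -33/8, 3 ] 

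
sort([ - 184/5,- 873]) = [ -873, - 184/5] 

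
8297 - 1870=6427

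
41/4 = 10 + 1/4 = 10.25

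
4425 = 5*885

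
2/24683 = 2/24683 = 0.00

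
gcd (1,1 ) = 1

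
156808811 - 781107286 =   -  624298475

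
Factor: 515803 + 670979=2^1*3^1*139^1*1423^1 = 1186782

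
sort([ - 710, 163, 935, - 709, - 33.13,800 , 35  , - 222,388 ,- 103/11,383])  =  [-710, - 709, - 222 , - 33.13 , - 103/11, 35, 163, 383,388, 800,935]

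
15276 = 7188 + 8088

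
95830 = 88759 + 7071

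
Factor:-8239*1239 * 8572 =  - 2^2*3^1*7^2*11^1*59^1*107^1*2143^1  =  - 87504013212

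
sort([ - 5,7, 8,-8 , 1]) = [-8, - 5, 1, 7, 8]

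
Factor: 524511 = 3^2*13^1*4483^1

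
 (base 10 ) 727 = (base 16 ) 2d7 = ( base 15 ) 337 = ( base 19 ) 205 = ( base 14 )39D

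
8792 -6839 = 1953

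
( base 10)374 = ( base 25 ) eo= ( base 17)150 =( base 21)HH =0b101110110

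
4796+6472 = 11268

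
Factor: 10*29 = 290 =2^1*5^1*29^1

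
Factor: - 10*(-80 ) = 2^5*5^2=800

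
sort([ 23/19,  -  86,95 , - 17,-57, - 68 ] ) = [ - 86 , - 68, - 57, - 17 , 23/19, 95] 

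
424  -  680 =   -  256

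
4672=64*73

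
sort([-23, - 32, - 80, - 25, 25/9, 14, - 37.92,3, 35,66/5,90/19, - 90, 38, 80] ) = [ - 90, - 80,  -  37.92, - 32, - 25, - 23,  25/9, 3, 90/19, 66/5 , 14 , 35, 38, 80 ] 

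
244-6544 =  - 6300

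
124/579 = 124/579 = 0.21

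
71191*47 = 3345977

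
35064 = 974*36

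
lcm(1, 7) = 7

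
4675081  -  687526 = 3987555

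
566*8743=4948538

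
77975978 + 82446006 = 160421984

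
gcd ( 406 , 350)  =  14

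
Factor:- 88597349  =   - 29^1*31^1*139^1*709^1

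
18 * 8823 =158814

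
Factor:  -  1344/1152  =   - 7/6=- 2^( - 1)*3^( - 1)*7^1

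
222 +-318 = -96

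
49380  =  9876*5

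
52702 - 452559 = -399857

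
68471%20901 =5768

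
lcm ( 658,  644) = 30268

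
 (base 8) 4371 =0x8f9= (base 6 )14345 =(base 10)2297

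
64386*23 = 1480878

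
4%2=0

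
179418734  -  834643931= -655225197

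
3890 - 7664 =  - 3774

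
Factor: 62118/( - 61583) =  - 2^1 *3^2 * 7^1 * 17^1*29^1*61583^(-1) 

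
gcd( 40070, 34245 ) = 5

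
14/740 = 7/370  =  0.02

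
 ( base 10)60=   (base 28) 24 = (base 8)74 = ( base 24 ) 2C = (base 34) 1q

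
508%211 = 86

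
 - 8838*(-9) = 79542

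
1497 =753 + 744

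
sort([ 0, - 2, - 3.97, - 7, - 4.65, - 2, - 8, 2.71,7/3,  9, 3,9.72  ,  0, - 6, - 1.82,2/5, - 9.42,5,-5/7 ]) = [ - 9.42, - 8, - 7, - 6, - 4.65, - 3.97, - 2,-2, - 1.82, - 5/7, 0, 0, 2/5,7/3,2.71,3,5, 9,9.72 ] 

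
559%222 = 115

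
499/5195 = 499/5195=0.10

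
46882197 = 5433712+41448485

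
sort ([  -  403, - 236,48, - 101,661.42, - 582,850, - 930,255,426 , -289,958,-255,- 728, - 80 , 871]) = [  -  930, - 728, - 582 , - 403, - 289, - 255, - 236, - 101,  -  80 , 48,255, 426 , 661.42, 850, 871,958]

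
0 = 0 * 7846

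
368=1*368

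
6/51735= 2/17245 = 0.00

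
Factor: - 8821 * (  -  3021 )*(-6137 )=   -  3^1 * 17^1*19^3 * 53^1 *8821^1 = -163540255017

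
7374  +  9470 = 16844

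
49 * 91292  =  4473308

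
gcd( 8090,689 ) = 1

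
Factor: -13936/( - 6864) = 67/33  =  3^( - 1)*11^ ( - 1)*67^1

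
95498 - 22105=73393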